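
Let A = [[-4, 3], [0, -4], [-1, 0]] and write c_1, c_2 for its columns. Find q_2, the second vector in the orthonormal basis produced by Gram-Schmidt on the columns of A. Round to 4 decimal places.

q_2 = (0.0434, -0.9839, -0.1736)

c_1 = (-4, 0, -1); ‖c_1‖ = 4.1231, so q_1 = (-0.9701, 0.0000, -0.2425).
q_1·c_2 = (-0.9701)·3 + 0.0000·(-4) + (-0.2425)·0 = -2.9104.
u_2 = c_2 + 2.9104·q_1 = (0.1765, -4.0000, -0.7059).
‖u_2‖ = 4.0656, so q_2 = (0.0434, -0.9839, -0.1736).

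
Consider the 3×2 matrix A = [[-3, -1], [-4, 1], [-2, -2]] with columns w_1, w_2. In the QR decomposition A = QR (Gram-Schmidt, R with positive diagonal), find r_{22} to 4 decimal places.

w_1 = (-3, -4, -2); ‖w_1‖ = 5.3852, so e_1 = (-0.5571, -0.7428, -0.3714).
e_1·w_2 = (-0.5571)·(-1) + (-0.7428)·1 + (-0.3714)·(-2) = 0.5571.
u_2 = w_2 − 0.5571·e_1 = (-0.6897, 1.4138, -1.7931).
r_{22} = ‖u_2‖ = 2.3853.

r_{22} = 2.3853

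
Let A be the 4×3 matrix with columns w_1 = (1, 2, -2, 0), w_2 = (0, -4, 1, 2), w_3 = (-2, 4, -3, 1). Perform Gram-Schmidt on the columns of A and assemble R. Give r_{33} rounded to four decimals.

r_{33} = 3.5553

e_1 = w_1/‖w_1‖ = (1, 2, -2, 0)/3.0000 = (0.3333, 0.6667, -0.6667, 0.0000).
r_{12} = e_1·w_2 = -3.3333.
u_2 = w_2 + 3.3333·e_1 = (1.1111, -1.7778, -1.2222, 2.0000).
‖u_2‖ = 3.1447, so e_2 = (0.3533, -0.5653, -0.3887, 0.6360).
r_{13} = e_1·w_3 = 4.0000; r_{23} = e_2·w_3 = -1.1660.
u_3 = w_3 − 4.0000·e_1 + 1.1660·e_2 = (-2.9213, 0.6742, -0.7865, 1.7416).
r_{33} = ‖u_3‖ = 3.5553.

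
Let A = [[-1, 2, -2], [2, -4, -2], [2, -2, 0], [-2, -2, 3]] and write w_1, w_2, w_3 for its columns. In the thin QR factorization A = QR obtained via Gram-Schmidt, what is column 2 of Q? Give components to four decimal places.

w_1 = (-1, 2, 2, -2); ‖w_1‖ = 3.6056, so e_1 = (-0.2774, 0.5547, 0.5547, -0.5547).
e_1·w_2 = (-0.2774)·2 + 0.5547·(-4) + 0.5547·(-2) + (-0.5547)·(-2) = -2.7735.
u_2 = w_2 + 2.7735·e_1 = (1.2308, -2.4615, -0.4615, -3.5385).
‖u_2‖ = 4.5064, so e_2 = (0.2731, -0.5462, -0.1024, -0.7852).

e_2 = (0.2731, -0.5462, -0.1024, -0.7852)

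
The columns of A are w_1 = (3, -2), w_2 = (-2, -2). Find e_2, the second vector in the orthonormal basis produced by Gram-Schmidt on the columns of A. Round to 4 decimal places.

e_2 = (-0.5547, -0.8321)

e_1 = w_1/‖w_1‖ = (3, -2)/3.6056 = (0.8321, -0.5547).
r_{12} = e_1·w_2 = -0.5547.
u_2 = w_2 + 0.5547·e_1 = (-1.5385, -2.3077).
‖u_2‖ = 2.7735, so e_2 = (-0.5547, -0.8321).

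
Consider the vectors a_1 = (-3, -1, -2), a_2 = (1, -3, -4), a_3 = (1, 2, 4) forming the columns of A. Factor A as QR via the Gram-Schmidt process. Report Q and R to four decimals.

Q = [[-0.8018, 0.5864, -0.1155], [-0.2673, -0.5246, -0.8083], [-0.5345, -0.6172, 0.5774]], R = [[3.7417, 2.1381, -3.4744], [0.0000, 4.6291, -2.9318], [0.0000, 0.0000, 0.5774]]

q_1 = a_1/‖a_1‖ = (-3, -1, -2)/3.7417 = (-0.8018, -0.2673, -0.5345).
r_{12} = q_1·a_2 = 2.1381.
u_2 = a_2 − 2.1381·q_1 = (2.7143, -2.4286, -2.8571).
‖u_2‖ = 4.6291, so q_2 = (0.5864, -0.5246, -0.6172).
r_{13} = q_1·a_3 = -3.4744; r_{23} = q_2·a_3 = -2.9318.
u_3 = a_3 + 3.4744·q_1 + 2.9318·q_2 = (-0.0667, -0.4667, 0.3333).
‖u_3‖ = 0.5774, so q_3 = (-0.1155, -0.8083, 0.5774).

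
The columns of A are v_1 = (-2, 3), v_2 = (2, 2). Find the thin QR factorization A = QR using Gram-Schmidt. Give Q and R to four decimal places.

Q = [[-0.5547, 0.8321], [0.8321, 0.5547]], R = [[3.6056, 0.5547], [0.0000, 2.7735]]

q_1 = v_1/‖v_1‖ = (-2, 3)/3.6056 = (-0.5547, 0.8321).
r_{12} = q_1·v_2 = 0.5547.
u_2 = v_2 − 0.5547·q_1 = (2.3077, 1.5385).
‖u_2‖ = 2.7735, so q_2 = (0.8321, 0.5547).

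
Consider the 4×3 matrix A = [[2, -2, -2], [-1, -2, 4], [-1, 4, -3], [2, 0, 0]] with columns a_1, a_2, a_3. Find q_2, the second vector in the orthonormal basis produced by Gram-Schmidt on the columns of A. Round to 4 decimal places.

q_2 = (-0.1771, -0.5756, 0.7528, 0.2657)

a_1 = (2, -1, -1, 2); ‖a_1‖ = 3.1623, so q_1 = (0.6325, -0.3162, -0.3162, 0.6325).
q_1·a_2 = 0.6325·(-2) + (-0.3162)·(-2) + (-0.3162)·4 + 0.6325·0 = -1.8974.
u_2 = a_2 + 1.8974·q_1 = (-0.8000, -2.6000, 3.4000, 1.2000).
‖u_2‖ = 4.5166, so q_2 = (-0.1771, -0.5756, 0.7528, 0.2657).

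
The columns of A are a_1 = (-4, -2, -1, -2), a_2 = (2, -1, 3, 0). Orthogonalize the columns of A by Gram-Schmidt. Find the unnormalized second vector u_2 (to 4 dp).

u_2 = (0.5600, -1.7200, 2.6400, -0.7200)

a_1 = (-4, -2, -1, -2); ‖a_1‖ = 5.0000, so e_1 = (-0.8000, -0.4000, -0.2000, -0.4000).
e_1·a_2 = (-0.8000)·2 + (-0.4000)·(-1) + (-0.2000)·3 + (-0.4000)·0 = -1.8000.
u_2 = a_2 + 1.8000·e_1 = (0.5600, -1.7200, 2.6400, -0.7200).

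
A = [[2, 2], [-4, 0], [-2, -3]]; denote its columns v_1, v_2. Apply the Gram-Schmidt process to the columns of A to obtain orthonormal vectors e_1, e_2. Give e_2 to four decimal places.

e_2 = (0.3925, 0.5608, -0.7290)

v_1 = (2, -4, -2); ‖v_1‖ = 4.8990, so e_1 = (0.4082, -0.8165, -0.4082).
e_1·v_2 = 0.4082·2 + (-0.8165)·0 + (-0.4082)·(-3) = 2.0412.
u_2 = v_2 − 2.0412·e_1 = (1.1667, 1.6667, -2.1667).
‖u_2‖ = 2.9721, so e_2 = (0.3925, 0.5608, -0.7290).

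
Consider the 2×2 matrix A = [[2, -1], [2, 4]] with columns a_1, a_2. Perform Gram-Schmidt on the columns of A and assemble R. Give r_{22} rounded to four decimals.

a_1 = (2, 2); ‖a_1‖ = 2.8284, so q_1 = (0.7071, 0.7071).
q_1·a_2 = 0.7071·(-1) + 0.7071·4 = 2.1213.
u_2 = a_2 − 2.1213·q_1 = (-2.5000, 2.5000).
r_{22} = ‖u_2‖ = 3.5355.

r_{22} = 3.5355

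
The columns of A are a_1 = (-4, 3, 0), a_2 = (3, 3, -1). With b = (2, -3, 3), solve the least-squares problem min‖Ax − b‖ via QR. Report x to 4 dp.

a_1 = (-4, 3, 0); ‖a_1‖ = 5.0000, so e_1 = (-0.8000, 0.6000, 0.0000).
e_1·a_2 = (-0.8000)·3 + 0.6000·3 + 0.0000·(-1) = -0.6000.
u_2 = a_2 + 0.6000·e_1 = (2.5200, 3.3600, -1.0000).
‖u_2‖ = 4.3174, so e_2 = (0.5837, 0.7782, -0.2316).
Qᵀb = (-3.4000, -1.8622).
Back-substitute: x_2 = -1.8622/4.3174 = -0.4313.
x_1 = (-3.4000 + 0.6000·(-0.4313))/5.0000 = -0.7318.

x = (-0.7318, -0.4313)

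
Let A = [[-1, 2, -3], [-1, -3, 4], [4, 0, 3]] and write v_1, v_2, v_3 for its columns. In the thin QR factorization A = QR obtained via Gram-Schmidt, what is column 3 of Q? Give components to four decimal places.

q_3 = (0.7861, 0.5241, 0.3276)

q_1 = v_1/‖v_1‖ = (-1, -1, 4)/4.2426 = (-0.2357, -0.2357, 0.9428).
r_{12} = q_1·v_2 = 0.2357.
u_2 = v_2 − 0.2357·q_1 = (2.0556, -2.9444, -0.2222).
‖u_2‖ = 3.5978, so q_2 = (0.5713, -0.8184, -0.0618).
r_{13} = q_1·v_3 = 2.5927; r_{23} = q_2·v_3 = -5.1729.
u_3 = v_3 − 2.5927·q_1 + 5.1729·q_2 = (0.5665, 0.3777, 0.2361).
‖u_3‖ = 0.7206, so q_3 = (0.7861, 0.5241, 0.3276).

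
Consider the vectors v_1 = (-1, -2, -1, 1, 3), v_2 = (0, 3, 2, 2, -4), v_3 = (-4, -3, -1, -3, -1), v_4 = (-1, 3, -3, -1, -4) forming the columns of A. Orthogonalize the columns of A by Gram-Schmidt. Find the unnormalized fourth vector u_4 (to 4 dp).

v_1 = (-1, -2, -1, 1, 3); ‖v_1‖ = 4.0000, so q_1 = (-0.2500, -0.5000, -0.2500, 0.2500, 0.7500).
q_1·v_2 = (-0.2500)·0 + (-0.5000)·3 + (-0.2500)·2 + 0.2500·2 + 0.7500·(-4) = -4.5000.
u_2 = v_2 + 4.5000·q_1 = (-1.1250, 0.7500, 0.8750, 3.1250, -0.6250).
‖u_2‖ = 3.5707, so q_2 = (-0.3151, 0.2100, 0.2450, 0.8752, -0.1750).
q_1·v_3 = (-0.2500)·(-4) + (-0.5000)·(-3) + (-0.2500)·(-1) + 0.2500·(-3) + 0.7500·(-1) = 1.2500; q_2·v_3 = (-0.3151)·(-4) + 0.2100·(-3) + 0.2450·(-1) + 0.8752·(-3) + (-0.1750)·(-1) = -2.0654.
u_3 = v_3 − 1.2500·q_1 + 2.0654·q_2 = (-4.3382, -1.9412, -0.1814, -1.5049, -2.2990).
‖u_3‖ = 5.4929, so q_3 = (-0.7898, -0.3534, -0.0330, -0.2740, -0.4185).
q_1·v_4 = (-0.2500)·(-1) + (-0.5000)·3 + (-0.2500)·(-3) + 0.2500·(-1) + 0.7500·(-4) = -3.7500; q_2·v_4 = (-0.3151)·(-1) + 0.2100·3 + 0.2450·(-3) + 0.8752·(-1) + (-0.1750)·(-4) = 0.0350; q_3·v_4 = (-0.7898)·(-1) + (-0.3534)·3 + (-0.0330)·(-3) + (-0.2740)·(-1) + (-0.4185)·(-4) = 1.7768.
u_4 = v_4 + 3.7500·q_1 − 0.0350·q_2 − 1.7768·q_3 = (-0.5232, 1.7456, -3.8874, 0.3937, -0.4377).

u_4 = (-0.5232, 1.7456, -3.8874, 0.3937, -0.4377)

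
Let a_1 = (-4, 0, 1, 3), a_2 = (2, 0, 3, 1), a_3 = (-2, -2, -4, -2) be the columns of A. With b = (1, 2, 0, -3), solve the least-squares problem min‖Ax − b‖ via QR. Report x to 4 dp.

x = (-0.6703, -1.3187, -0.8956)

a_1 = (-4, 0, 1, 3); ‖a_1‖ = 5.0990, so q_1 = (-0.7845, 0.0000, 0.1961, 0.5883).
q_1·a_2 = (-0.7845)·2 + 0.0000·0 + 0.1961·3 + 0.5883·1 = -0.3922.
u_2 = a_2 + 0.3922·q_1 = (1.6923, 0.0000, 3.0769, 1.2308).
‖u_2‖ = 3.7210, so q_2 = (0.4548, 0.0000, 0.8269, 0.3308).
q_1·a_3 = (-0.7845)·(-2) + 0.0000·(-2) + 0.1961·(-4) + 0.5883·(-2) = -0.3922; q_2·a_3 = 0.4548·(-2) + 0.0000·(-2) + 0.8269·(-4) + 0.3308·(-2) = -4.8787.
u_3 = a_3 + 0.3922·q_1 + 4.8787·q_2 = (-0.0889, -2.0000, 0.1111, -0.1556).
‖u_3‖ = 2.0111, so q_3 = (-0.0442, -0.9945, 0.0552, -0.0773).
Qᵀb = (-2.5495, -0.5375, -1.8011).
Back-substitute: x_3 = -1.8011/2.0111 = -0.8956.
x_2 = (-0.5375 + 4.8787·(-0.8956))/3.7210 = -1.3187.
x_1 = (-2.5495 + 0.3922·(-1.3187) + 0.3922·(-0.8956))/5.0990 = -0.6703.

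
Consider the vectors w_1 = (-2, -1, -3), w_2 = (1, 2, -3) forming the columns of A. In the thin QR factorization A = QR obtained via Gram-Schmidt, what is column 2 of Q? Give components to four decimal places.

w_1 = (-2, -1, -3); ‖w_1‖ = 3.7417, so q_1 = (-0.5345, -0.2673, -0.8018).
q_1·w_2 = (-0.5345)·1 + (-0.2673)·2 + (-0.8018)·(-3) = 1.3363.
u_2 = w_2 − 1.3363·q_1 = (1.7143, 2.3571, -1.9286).
‖u_2‖ = 3.4949, so q_2 = (0.4905, 0.6745, -0.5518).

q_2 = (0.4905, 0.6745, -0.5518)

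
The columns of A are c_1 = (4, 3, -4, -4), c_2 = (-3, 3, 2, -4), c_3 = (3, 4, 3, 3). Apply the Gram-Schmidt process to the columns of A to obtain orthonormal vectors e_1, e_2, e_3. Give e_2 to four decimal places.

e_1 = c_1/‖c_1‖ = (4, 3, -4, -4)/7.5498 = (0.5298, 0.3974, -0.5298, -0.5298).
r_{12} = e_1·c_2 = 0.6623.
u_2 = c_2 − 0.6623·e_1 = (-3.3509, 2.7368, 2.3509, -3.6491).
‖u_2‖ = 6.1287, so e_2 = (-0.5467, 0.4466, 0.3836, -0.5954).

e_2 = (-0.5467, 0.4466, 0.3836, -0.5954)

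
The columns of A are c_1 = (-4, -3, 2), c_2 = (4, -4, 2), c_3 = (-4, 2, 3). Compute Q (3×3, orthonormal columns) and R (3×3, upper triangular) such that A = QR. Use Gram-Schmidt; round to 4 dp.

Q = [[-0.7428, 0.6667, 0.0619], [-0.5571, -0.6667, 0.4952], [0.3714, 0.3333, 0.8666]], R = [[5.3852, 0.0000, 2.9711], [0.0000, 6.0000, -3.0000], [0.0000, 0.0000, 3.3425]]

c_1 = (-4, -3, 2); ‖c_1‖ = 5.3852, so e_1 = (-0.7428, -0.5571, 0.3714).
e_1·c_2 = (-0.7428)·4 + (-0.5571)·(-4) + 0.3714·2 = 0.0000.
u_2 = c_2 + 0.0000·e_1 = (4.0000, -4.0000, 2.0000).
‖u_2‖ = 6.0000, so e_2 = (0.6667, -0.6667, 0.3333).
e_1·c_3 = (-0.7428)·(-4) + (-0.5571)·2 + 0.3714·3 = 2.9711; e_2·c_3 = 0.6667·(-4) + (-0.6667)·2 + 0.3333·3 = -3.0000.
u_3 = c_3 − 2.9711·e_1 + 3.0000·e_2 = (0.2069, 1.6552, 2.8966).
‖u_3‖ = 3.3425, so e_3 = (0.0619, 0.4952, 0.8666).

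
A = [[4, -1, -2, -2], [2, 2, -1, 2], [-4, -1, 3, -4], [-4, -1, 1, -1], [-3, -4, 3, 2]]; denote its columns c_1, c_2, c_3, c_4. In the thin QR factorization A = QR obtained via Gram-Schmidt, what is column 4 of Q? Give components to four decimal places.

e_1 = c_1/‖c_1‖ = (4, 2, -4, -4, -3)/7.8102 = (0.5121, 0.2561, -0.5121, -0.5121, -0.3841).
r_{12} = e_1·c_2 = 2.5607.
u_2 = c_2 − 2.5607·e_1 = (-2.3115, 1.3443, 0.3115, 0.3115, -3.0164).
‖u_2‖ = 4.0550, so e_2 = (-0.5700, 0.3315, 0.0768, 0.0768, -0.7439).
r_{13} = e_1·c_3 = -4.4813; r_{23} = e_2·c_3 = -1.1158.
u_3 = c_3 + 4.4813·e_1 + 1.1158·e_2 = (-0.3410, 0.5174, 0.7906, -1.2094, 0.4487).
‖u_3‖ = 1.6349, so e_3 = (-0.2086, 0.3165, 0.4836, -0.7397, 0.2744).
r_{14} = e_1·c_4 = 1.2804; r_{24} = e_2·c_4 = -0.0687; r_{34} = e_3·c_4 = 0.4043.
u_4 = c_4 − 1.2804·e_1 + 0.0687·e_2 − 0.4043·e_3 = (-2.6106, 1.5670, -3.5345, -0.0399, 2.3297).
‖u_4‖ = 5.2146, so e_4 = (-0.5006, 0.3005, -0.6778, -0.0077, 0.4468).

e_4 = (-0.5006, 0.3005, -0.6778, -0.0077, 0.4468)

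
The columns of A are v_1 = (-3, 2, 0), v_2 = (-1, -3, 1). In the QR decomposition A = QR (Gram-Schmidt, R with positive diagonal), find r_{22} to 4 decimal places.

r_{22} = 3.2106

v_1 = (-3, 2, 0); ‖v_1‖ = 3.6056, so e_1 = (-0.8321, 0.5547, 0.0000).
e_1·v_2 = (-0.8321)·(-1) + 0.5547·(-3) + 0.0000·1 = -0.8321.
u_2 = v_2 + 0.8321·e_1 = (-1.6923, -2.5385, 1.0000).
r_{22} = ‖u_2‖ = 3.2106.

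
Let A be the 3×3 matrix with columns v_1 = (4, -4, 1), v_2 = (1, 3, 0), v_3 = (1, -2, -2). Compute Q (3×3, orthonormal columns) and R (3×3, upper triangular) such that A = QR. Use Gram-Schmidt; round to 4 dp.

Q = [[0.6963, 0.6938, 0.1839], [-0.6963, 0.7151, -0.0613], [0.1741, 0.0854, -0.9810]], R = [[5.7446, -1.3926, 1.7408], [0.0000, 2.8391, -0.9072], [0.0000, 0.0000, 2.2686]]

v_1 = (4, -4, 1); ‖v_1‖ = 5.7446, so e_1 = (0.6963, -0.6963, 0.1741).
e_1·v_2 = 0.6963·1 + (-0.6963)·3 + 0.1741·0 = -1.3926.
u_2 = v_2 + 1.3926·e_1 = (1.9697, 2.0303, 0.2424).
‖u_2‖ = 2.8391, so e_2 = (0.6938, 0.7151, 0.0854).
e_1·v_3 = 0.6963·1 + (-0.6963)·(-2) + 0.1741·(-2) = 1.7408; e_2·v_3 = 0.6938·1 + 0.7151·(-2) + 0.0854·(-2) = -0.9072.
u_3 = v_3 − 1.7408·e_1 + 0.9072·e_2 = (0.4173, -0.1391, -2.2256).
‖u_3‖ = 2.2686, so e_3 = (0.1839, -0.0613, -0.9810).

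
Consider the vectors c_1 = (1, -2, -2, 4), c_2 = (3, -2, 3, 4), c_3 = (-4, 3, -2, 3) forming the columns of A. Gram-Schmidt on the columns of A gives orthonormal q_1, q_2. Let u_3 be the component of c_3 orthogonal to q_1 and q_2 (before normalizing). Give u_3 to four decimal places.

u_3 = (-2.8290, 3.0908, 1.1316, 2.8185)

c_1 = (1, -2, -2, 4); ‖c_1‖ = 5.0000, so q_1 = (0.2000, -0.4000, -0.4000, 0.8000).
q_1·c_2 = 0.2000·3 + (-0.4000)·(-2) + (-0.4000)·3 + 0.8000·4 = 3.4000.
u_2 = c_2 − 3.4000·q_1 = (2.3200, -0.6400, 4.3600, 1.2800).
‖u_2‖ = 5.1420, so q_2 = (0.4512, -0.1245, 0.8479, 0.2489).
q_1·c_3 = 0.2000·(-4) + (-0.4000)·3 + (-0.4000)·(-2) + 0.8000·3 = 1.2000; q_2·c_3 = 0.4512·(-4) + (-0.1245)·3 + 0.8479·(-2) + 0.2489·3 = -3.1272.
u_3 = c_3 − 1.2000·q_1 + 3.1272·q_2 = (-2.8290, 3.0908, 1.1316, 2.8185).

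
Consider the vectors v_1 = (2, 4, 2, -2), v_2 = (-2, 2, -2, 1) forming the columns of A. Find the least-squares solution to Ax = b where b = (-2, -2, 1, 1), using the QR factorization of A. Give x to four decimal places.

x = (-0.4389, -0.1444)

q_1 = v_1/‖v_1‖ = (2, 4, 2, -2)/5.2915 = (0.3780, 0.7559, 0.3780, -0.3780).
r_{12} = q_1·v_2 = -0.3780.
u_2 = v_2 + 0.3780·q_1 = (-1.8571, 2.2857, -1.8571, 0.8571).
‖u_2‖ = 3.5857, so q_2 = (-0.5179, 0.6375, -0.5179, 0.2390).
Qᵀb = (-2.2678, -0.5179).
Back-substitute: x_2 = -0.5179/3.5857 = -0.1444.
x_1 = (-2.2678 + 0.3780·(-0.1444))/5.2915 = -0.4389.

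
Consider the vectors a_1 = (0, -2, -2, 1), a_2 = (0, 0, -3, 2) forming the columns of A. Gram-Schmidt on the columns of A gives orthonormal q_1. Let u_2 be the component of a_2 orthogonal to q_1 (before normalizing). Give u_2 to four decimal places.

u_2 = (0.0000, 1.7778, -1.2222, 1.1111)

a_1 = (0, -2, -2, 1); ‖a_1‖ = 3.0000, so q_1 = (0.0000, -0.6667, -0.6667, 0.3333).
q_1·a_2 = 0.0000·0 + (-0.6667)·0 + (-0.6667)·(-3) + 0.3333·2 = 2.6667.
u_2 = a_2 − 2.6667·q_1 = (0.0000, 1.7778, -1.2222, 1.1111).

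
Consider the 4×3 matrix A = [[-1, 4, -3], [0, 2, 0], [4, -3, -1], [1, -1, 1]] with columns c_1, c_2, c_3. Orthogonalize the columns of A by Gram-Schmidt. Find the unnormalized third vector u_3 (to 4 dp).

c_1 = (-1, 0, 4, 1); ‖c_1‖ = 4.2426, so e_1 = (-0.2357, 0.0000, 0.9428, 0.2357).
e_1·c_2 = (-0.2357)·4 + 0.0000·2 + 0.9428·(-3) + 0.2357·(-1) = -4.0069.
u_2 = c_2 + 4.0069·e_1 = (3.0556, 2.0000, 0.7778, -0.0556).
‖u_2‖ = 3.7342, so e_2 = (0.8183, 0.5356, 0.2083, -0.0149).
e_1·c_3 = (-0.2357)·(-3) + 0.0000·0 + 0.9428·(-1) + 0.2357·1 = 0.0000; e_2·c_3 = 0.8183·(-3) + 0.5356·0 + 0.2083·(-1) + (-0.0149)·1 = -2.6779.
u_3 = c_3 + 0.0000·e_1 + 2.6779·e_2 = (-0.8088, 1.4343, -0.4422, 0.9602).

u_3 = (-0.8088, 1.4343, -0.4422, 0.9602)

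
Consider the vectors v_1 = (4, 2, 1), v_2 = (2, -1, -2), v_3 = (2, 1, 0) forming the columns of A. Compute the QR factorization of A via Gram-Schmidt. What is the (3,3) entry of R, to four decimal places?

r_{33} = 0.3041

e_1 = v_1/‖v_1‖ = (4, 2, 1)/4.5826 = (0.8729, 0.4364, 0.2182).
r_{12} = e_1·v_2 = 0.8729.
u_2 = v_2 − 0.8729·e_1 = (1.2381, -1.3810, -2.1905).
‖u_2‖ = 2.8702, so e_2 = (0.4314, -0.4811, -0.7632).
r_{13} = e_1·v_3 = 2.1822; r_{23} = e_2·v_3 = 0.3816.
u_3 = v_3 − 2.1822·e_1 − 0.3816·e_2 = (-0.0694, 0.2312, -0.1850).
r_{33} = ‖u_3‖ = 0.3041.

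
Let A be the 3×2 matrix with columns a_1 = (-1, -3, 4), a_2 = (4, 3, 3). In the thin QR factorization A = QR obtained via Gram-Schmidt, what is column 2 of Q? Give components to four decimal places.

a_1 = (-1, -3, 4); ‖a_1‖ = 5.0990, so e_1 = (-0.1961, -0.5883, 0.7845).
e_1·a_2 = (-0.1961)·4 + (-0.5883)·3 + 0.7845·3 = -0.1961.
u_2 = a_2 + 0.1961·e_1 = (3.9615, 2.8846, 3.1538).
‖u_2‖ = 5.8277, so e_2 = (0.6798, 0.4950, 0.5412).

e_2 = (0.6798, 0.4950, 0.5412)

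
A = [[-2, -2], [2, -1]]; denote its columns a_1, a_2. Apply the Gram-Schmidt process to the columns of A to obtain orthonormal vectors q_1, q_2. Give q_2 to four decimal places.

q_2 = (-0.7071, -0.7071)

a_1 = (-2, 2); ‖a_1‖ = 2.8284, so q_1 = (-0.7071, 0.7071).
q_1·a_2 = (-0.7071)·(-2) + 0.7071·(-1) = 0.7071.
u_2 = a_2 − 0.7071·q_1 = (-1.5000, -1.5000).
‖u_2‖ = 2.1213, so q_2 = (-0.7071, -0.7071).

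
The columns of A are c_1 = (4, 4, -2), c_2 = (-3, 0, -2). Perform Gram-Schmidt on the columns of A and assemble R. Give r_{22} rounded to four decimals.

c_1 = (4, 4, -2); ‖c_1‖ = 6.0000, so e_1 = (0.6667, 0.6667, -0.3333).
e_1·c_2 = 0.6667·(-3) + 0.6667·0 + (-0.3333)·(-2) = -1.3333.
u_2 = c_2 + 1.3333·e_1 = (-2.1111, 0.8889, -2.4444).
r_{22} = ‖u_2‖ = 3.3500.

r_{22} = 3.3500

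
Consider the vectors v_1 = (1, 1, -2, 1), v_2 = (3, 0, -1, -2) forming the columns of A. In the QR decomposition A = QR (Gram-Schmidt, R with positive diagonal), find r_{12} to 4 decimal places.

r_{12} = 1.1339

v_1 = (1, 1, -2, 1); ‖v_1‖ = 2.6458, so q_1 = (0.3780, 0.3780, -0.7559, 0.3780).
r_{12} = q_1·v_2 = 1.1339.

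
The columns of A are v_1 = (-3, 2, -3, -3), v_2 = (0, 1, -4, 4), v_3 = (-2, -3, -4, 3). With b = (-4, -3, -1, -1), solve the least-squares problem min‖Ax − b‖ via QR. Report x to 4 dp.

v_1 = (-3, 2, -3, -3); ‖v_1‖ = 5.5678, so q_1 = (-0.5388, 0.3592, -0.5388, -0.5388).
q_1·v_2 = (-0.5388)·0 + 0.3592·1 + (-0.5388)·(-4) + (-0.5388)·4 = 0.3592.
u_2 = v_2 − 0.3592·q_1 = (0.1935, 0.8710, -3.8065, 4.1935).
‖u_2‖ = 5.7333, so q_2 = (0.0338, 0.1519, -0.6639, 0.7314).
q_1·v_3 = (-0.5388)·(-2) + 0.3592·(-3) + (-0.5388)·(-4) + (-0.5388)·3 = 0.5388; q_2·v_3 = 0.0338·(-2) + 0.1519·(-3) + (-0.6639)·(-4) + 0.7314·3 = 4.3267.
u_3 = v_3 − 0.5388·q_1 − 4.3267·q_2 = (-1.8557, -3.8508, -0.8371, 0.1256).
‖u_3‖ = 4.3577, so q_3 = (-0.4259, -0.8837, -0.1921, 0.0288).
Qᵀb = (2.1553, -0.6583, 4.5178).
Back-substitute: x_3 = 4.5178/4.3577 = 1.0367.
x_2 = (-0.6583 − 4.3267·1.0367)/5.7333 = -0.8972.
x_1 = (2.1553 − 0.3592·(-0.8972) − 0.5388·1.0367)/5.5678 = 0.3447.

x = (0.3447, -0.8972, 1.0367)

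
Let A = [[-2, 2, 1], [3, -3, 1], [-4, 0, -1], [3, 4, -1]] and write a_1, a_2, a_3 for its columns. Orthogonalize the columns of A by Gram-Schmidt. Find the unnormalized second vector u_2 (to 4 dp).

a_1 = (-2, 3, -4, 3); ‖a_1‖ = 6.1644, so q_1 = (-0.3244, 0.4867, -0.6489, 0.4867).
q_1·a_2 = (-0.3244)·2 + 0.4867·(-3) + (-0.6489)·0 + 0.4867·4 = -0.1622.
u_2 = a_2 + 0.1622·q_1 = (1.9474, -2.9211, -0.1053, 4.0789).

u_2 = (1.9474, -2.9211, -0.1053, 4.0789)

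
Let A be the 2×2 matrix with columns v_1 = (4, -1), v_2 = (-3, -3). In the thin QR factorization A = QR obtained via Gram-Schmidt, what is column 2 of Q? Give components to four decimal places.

e_2 = (-0.2425, -0.9701)

v_1 = (4, -1); ‖v_1‖ = 4.1231, so e_1 = (0.9701, -0.2425).
e_1·v_2 = 0.9701·(-3) + (-0.2425)·(-3) = -2.1828.
u_2 = v_2 + 2.1828·e_1 = (-0.8824, -3.5294).
‖u_2‖ = 3.6380, so e_2 = (-0.2425, -0.9701).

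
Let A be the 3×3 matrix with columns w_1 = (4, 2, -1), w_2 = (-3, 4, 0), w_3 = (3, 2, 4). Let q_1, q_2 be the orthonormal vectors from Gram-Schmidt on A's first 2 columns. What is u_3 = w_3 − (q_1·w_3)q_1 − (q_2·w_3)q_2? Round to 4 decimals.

u_3 = (0.8330, 0.6248, 4.5815)

w_1 = (4, 2, -1); ‖w_1‖ = 4.5826, so q_1 = (0.8729, 0.4364, -0.2182).
q_1·w_2 = 0.8729·(-3) + 0.4364·4 + (-0.2182)·0 = -0.8729.
u_2 = w_2 + 0.8729·q_1 = (-2.2381, 4.3810, -0.1905).
‖u_2‖ = 4.9232, so q_2 = (-0.4546, 0.8899, -0.0387).
q_1·w_3 = 0.8729·3 + 0.4364·2 + (-0.2182)·4 = 2.6186; q_2·w_3 = (-0.4546)·3 + 0.8899·2 + (-0.0387)·4 = 0.2612.
u_3 = w_3 − 2.6186·q_1 − 0.2612·q_2 = (0.8330, 0.6248, 4.5815).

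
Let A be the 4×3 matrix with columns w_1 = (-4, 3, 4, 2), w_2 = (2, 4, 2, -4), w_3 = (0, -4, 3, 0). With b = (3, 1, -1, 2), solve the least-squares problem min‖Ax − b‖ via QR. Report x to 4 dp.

q_1 = w_1/‖w_1‖ = (-4, 3, 4, 2)/6.7082 = (-0.5963, 0.4472, 0.5963, 0.2981).
r_{12} = q_1·w_2 = 0.5963.
u_2 = w_2 − 0.5963·q_1 = (2.3556, 3.7333, 1.6444, -4.1778).
‖u_2‖ = 6.2964, so q_2 = (0.3741, 0.5929, 0.2612, -0.6635).
r_{13} = q_1·w_3 = 0.0000; r_{23} = q_2·w_3 = -1.5882.
u_3 = w_3 − 0.0000·q_1 + 1.5882·q_2 = (0.5942, -3.0583, 3.4148, -1.0538).
‖u_3‖ = 4.7411, so q_3 = (0.1253, -0.6451, 0.7203, -0.2223).
Qᵀb = (-1.3416, 0.1271, -1.4339).
Back-substitute: x_3 = -1.4339/4.7411 = -0.3024.
x_2 = (0.1271 + 1.5882·(-0.3024))/6.2964 = -0.0561.
x_1 = (-1.3416 − 0.5963·(-0.0561) − 0.0000·(-0.3024))/6.7082 = -0.1950.

x = (-0.1950, -0.0561, -0.3024)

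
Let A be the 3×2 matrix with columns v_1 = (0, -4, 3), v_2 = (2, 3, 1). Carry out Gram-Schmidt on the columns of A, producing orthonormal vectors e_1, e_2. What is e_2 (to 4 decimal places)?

v_1 = (0, -4, 3); ‖v_1‖ = 5.0000, so e_1 = (0.0000, -0.8000, 0.6000).
e_1·v_2 = 0.0000·2 + (-0.8000)·3 + 0.6000·1 = -1.8000.
u_2 = v_2 + 1.8000·e_1 = (2.0000, 1.5600, 2.0800).
‖u_2‖ = 3.2802, so e_2 = (0.6097, 0.4756, 0.6341).

e_2 = (0.6097, 0.4756, 0.6341)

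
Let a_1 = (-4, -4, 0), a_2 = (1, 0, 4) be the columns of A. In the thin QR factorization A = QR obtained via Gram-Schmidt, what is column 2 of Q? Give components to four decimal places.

q_2 = (0.1231, -0.1231, 0.9847)

a_1 = (-4, -4, 0); ‖a_1‖ = 5.6569, so q_1 = (-0.7071, -0.7071, 0.0000).
q_1·a_2 = (-0.7071)·1 + (-0.7071)·0 + 0.0000·4 = -0.7071.
u_2 = a_2 + 0.7071·q_1 = (0.5000, -0.5000, 4.0000).
‖u_2‖ = 4.0620, so q_2 = (0.1231, -0.1231, 0.9847).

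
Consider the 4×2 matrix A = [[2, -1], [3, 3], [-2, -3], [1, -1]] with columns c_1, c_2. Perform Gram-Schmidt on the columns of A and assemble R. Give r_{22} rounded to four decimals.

r_{22} = 3.4641

c_1 = (2, 3, -2, 1); ‖c_1‖ = 4.2426, so e_1 = (0.4714, 0.7071, -0.4714, 0.2357).
e_1·c_2 = 0.4714·(-1) + 0.7071·3 + (-0.4714)·(-3) + 0.2357·(-1) = 2.8284.
u_2 = c_2 − 2.8284·e_1 = (-2.3333, 1.0000, -1.6667, -1.6667).
r_{22} = ‖u_2‖ = 3.4641.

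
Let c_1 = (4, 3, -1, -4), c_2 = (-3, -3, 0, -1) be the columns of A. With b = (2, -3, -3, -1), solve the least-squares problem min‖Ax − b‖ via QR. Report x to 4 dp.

x = (0.3576, 0.5305)

c_1 = (4, 3, -1, -4); ‖c_1‖ = 6.4807, so e_1 = (0.6172, 0.4629, -0.1543, -0.6172).
e_1·c_2 = 0.6172·(-3) + 0.4629·(-3) + (-0.1543)·0 + (-0.6172)·(-1) = -2.6232.
u_2 = c_2 + 2.6232·e_1 = (-1.3810, -1.7857, -0.4048, -2.6190).
‖u_2‖ = 3.4812, so e_2 = (-0.3967, -0.5130, -0.1163, -0.7523).
Qᵀb = (0.9258, 1.8466).
Back-substitute: x_2 = 1.8466/3.4812 = 0.5305.
x_1 = (0.9258 + 2.6232·0.5305)/6.4807 = 0.3576.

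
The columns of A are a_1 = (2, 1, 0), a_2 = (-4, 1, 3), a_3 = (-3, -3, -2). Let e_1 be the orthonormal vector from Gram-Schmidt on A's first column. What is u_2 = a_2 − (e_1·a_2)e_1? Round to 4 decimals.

u_2 = (-1.2000, 2.4000, 3.0000)

a_1 = (2, 1, 0); ‖a_1‖ = 2.2361, so e_1 = (0.8944, 0.4472, 0.0000).
e_1·a_2 = 0.8944·(-4) + 0.4472·1 + 0.0000·3 = -3.1305.
u_2 = a_2 + 3.1305·e_1 = (-1.2000, 2.4000, 3.0000).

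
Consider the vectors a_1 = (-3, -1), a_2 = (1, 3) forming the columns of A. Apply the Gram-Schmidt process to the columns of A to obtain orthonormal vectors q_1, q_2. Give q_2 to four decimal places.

a_1 = (-3, -1); ‖a_1‖ = 3.1623, so q_1 = (-0.9487, -0.3162).
q_1·a_2 = (-0.9487)·1 + (-0.3162)·3 = -1.8974.
u_2 = a_2 + 1.8974·q_1 = (-0.8000, 2.4000).
‖u_2‖ = 2.5298, so q_2 = (-0.3162, 0.9487).

q_2 = (-0.3162, 0.9487)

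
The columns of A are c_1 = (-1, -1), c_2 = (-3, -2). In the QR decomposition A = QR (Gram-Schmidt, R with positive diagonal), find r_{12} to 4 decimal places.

q_1 = c_1/‖c_1‖ = (-1, -1)/1.4142 = (-0.7071, -0.7071).
r_{12} = q_1·c_2 = 3.5355.

r_{12} = 3.5355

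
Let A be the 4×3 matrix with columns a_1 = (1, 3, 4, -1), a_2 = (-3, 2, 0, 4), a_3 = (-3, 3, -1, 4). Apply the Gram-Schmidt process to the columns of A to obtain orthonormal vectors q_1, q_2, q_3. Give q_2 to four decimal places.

q_1 = a_1/‖a_1‖ = (1, 3, 4, -1)/5.1962 = (0.1925, 0.5774, 0.7698, -0.1925).
r_{12} = q_1·a_2 = -0.1925.
u_2 = a_2 + 0.1925·q_1 = (-2.9630, 2.1111, 0.1481, 3.9630).
‖u_2‖ = 5.3817, so q_2 = (-0.5506, 0.3923, 0.0275, 0.7364).

q_2 = (-0.5506, 0.3923, 0.0275, 0.7364)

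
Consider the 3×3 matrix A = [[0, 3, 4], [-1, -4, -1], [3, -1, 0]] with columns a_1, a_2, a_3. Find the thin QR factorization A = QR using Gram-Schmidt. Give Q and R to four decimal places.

Q = [[0.0000, 0.5895, 0.8078], [-0.3162, -0.7663, 0.5592], [0.9487, -0.2554, 0.1864]], R = [[3.1623, 0.3162, 0.3162], [0.0000, 5.0892, 3.1243], [0.0000, 0.0000, 2.6719]]

a_1 = (0, -1, 3); ‖a_1‖ = 3.1623, so q_1 = (0.0000, -0.3162, 0.9487).
q_1·a_2 = 0.0000·3 + (-0.3162)·(-4) + 0.9487·(-1) = 0.3162.
u_2 = a_2 − 0.3162·q_1 = (3.0000, -3.9000, -1.3000).
‖u_2‖ = 5.0892, so q_2 = (0.5895, -0.7663, -0.2554).
q_1·a_3 = 0.0000·4 + (-0.3162)·(-1) + 0.9487·0 = 0.3162; q_2·a_3 = 0.5895·4 + (-0.7663)·(-1) + (-0.2554)·0 = 3.1243.
u_3 = a_3 − 0.3162·q_1 − 3.1243·q_2 = (2.1583, 1.4942, 0.4981).
‖u_3‖ = 2.6719, so q_3 = (0.8078, 0.5592, 0.1864).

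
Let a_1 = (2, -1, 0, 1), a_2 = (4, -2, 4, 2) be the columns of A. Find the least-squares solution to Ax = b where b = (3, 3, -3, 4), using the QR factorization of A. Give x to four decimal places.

x = (2.6667, -0.7500)

a_1 = (2, -1, 0, 1); ‖a_1‖ = 2.4495, so q_1 = (0.8165, -0.4082, 0.0000, 0.4082).
q_1·a_2 = 0.8165·4 + (-0.4082)·(-2) + 0.0000·4 + 0.4082·2 = 4.8990.
u_2 = a_2 − 4.8990·q_1 = (0.0000, 0.0000, 4.0000, 0.0000).
‖u_2‖ = 4.0000, so q_2 = (0.0000, 0.0000, 1.0000, 0.0000).
Qᵀb = (2.8577, -3.0000).
Back-substitute: x_2 = -3.0000/4.0000 = -0.7500.
x_1 = (2.8577 − 4.8990·(-0.7500))/2.4495 = 2.6667.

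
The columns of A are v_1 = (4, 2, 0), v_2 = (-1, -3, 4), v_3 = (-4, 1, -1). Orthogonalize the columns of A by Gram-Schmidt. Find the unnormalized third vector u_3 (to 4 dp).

u_3 = (-0.7238, 1.4476, 0.9048)

v_1 = (4, 2, 0); ‖v_1‖ = 4.4721, so e_1 = (0.8944, 0.4472, 0.0000).
e_1·v_2 = 0.8944·(-1) + 0.4472·(-3) + 0.0000·4 = -2.2361.
u_2 = v_2 + 2.2361·e_1 = (1.0000, -2.0000, 4.0000).
‖u_2‖ = 4.5826, so e_2 = (0.2182, -0.4364, 0.8729).
e_1·v_3 = 0.8944·(-4) + 0.4472·1 + 0.0000·(-1) = -3.1305; e_2·v_3 = 0.2182·(-4) + (-0.4364)·1 + 0.8729·(-1) = -2.1822.
u_3 = v_3 + 3.1305·e_1 + 2.1822·e_2 = (-0.7238, 1.4476, 0.9048).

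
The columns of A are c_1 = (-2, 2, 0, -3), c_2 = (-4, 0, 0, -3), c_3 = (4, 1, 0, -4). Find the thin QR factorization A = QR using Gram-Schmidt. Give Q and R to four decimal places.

Q = [[-0.4851, -0.7071, 0.5145], [0.4851, -0.7071, -0.5145], [0.0000, 0.0000, 0.0000], [-0.7276, 0.0000, -0.6860]], R = [[4.1231, 4.1231, 1.4552], [0.0000, 2.8284, -3.5355], [0.0000, 0.0000, 4.2875]]

c_1 = (-2, 2, 0, -3); ‖c_1‖ = 4.1231, so q_1 = (-0.4851, 0.4851, 0.0000, -0.7276).
q_1·c_2 = (-0.4851)·(-4) + 0.4851·0 + 0.0000·0 + (-0.7276)·(-3) = 4.1231.
u_2 = c_2 − 4.1231·q_1 = (-2.0000, -2.0000, 0.0000, 0.0000).
‖u_2‖ = 2.8284, so q_2 = (-0.7071, -0.7071, 0.0000, 0.0000).
q_1·c_3 = (-0.4851)·4 + 0.4851·1 + 0.0000·0 + (-0.7276)·(-4) = 1.4552; q_2·c_3 = (-0.7071)·4 + (-0.7071)·1 + 0.0000·0 + 0.0000·(-4) = -3.5355.
u_3 = c_3 − 1.4552·q_1 + 3.5355·q_2 = (2.2059, -2.2059, 0.0000, -2.9412).
‖u_3‖ = 4.2875, so q_3 = (0.5145, -0.5145, 0.0000, -0.6860).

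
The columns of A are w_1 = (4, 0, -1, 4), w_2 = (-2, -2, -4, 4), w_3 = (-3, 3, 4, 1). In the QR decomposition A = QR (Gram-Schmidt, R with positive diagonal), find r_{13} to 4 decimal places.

r_{13} = -2.0889

q_1 = w_1/‖w_1‖ = (4, 0, -1, 4)/5.7446 = (0.6963, 0.0000, -0.1741, 0.6963).
r_{13} = q_1·w_3 = -2.0889.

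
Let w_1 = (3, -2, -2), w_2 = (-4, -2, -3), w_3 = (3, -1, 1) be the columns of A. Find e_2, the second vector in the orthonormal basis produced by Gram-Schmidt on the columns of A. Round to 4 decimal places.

w_1 = (3, -2, -2); ‖w_1‖ = 4.1231, so e_1 = (0.7276, -0.4851, -0.4851).
e_1·w_2 = 0.7276·(-4) + (-0.4851)·(-2) + (-0.4851)·(-3) = -0.4851.
u_2 = w_2 + 0.4851·e_1 = (-3.6471, -2.2353, -3.2353).
‖u_2‖ = 5.3633, so e_2 = (-0.6800, -0.4168, -0.6032).

e_2 = (-0.6800, -0.4168, -0.6032)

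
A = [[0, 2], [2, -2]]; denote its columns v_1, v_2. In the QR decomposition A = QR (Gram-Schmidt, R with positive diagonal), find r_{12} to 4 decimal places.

r_{12} = -2.0000

v_1 = (0, 2); ‖v_1‖ = 2.0000, so e_1 = (0.0000, 1.0000).
r_{12} = e_1·v_2 = -2.0000.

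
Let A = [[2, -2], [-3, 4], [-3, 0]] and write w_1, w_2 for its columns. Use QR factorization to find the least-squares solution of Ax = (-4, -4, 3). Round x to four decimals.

q_1 = w_1/‖w_1‖ = (2, -3, -3)/4.6904 = (0.4264, -0.6396, -0.6396).
r_{12} = q_1·w_2 = -3.4112.
u_2 = w_2 + 3.4112·q_1 = (-0.5455, 1.8182, -2.1818).
‖u_2‖ = 2.8920, so q_2 = (-0.1886, 0.6287, -0.7544).
Qᵀb = (-1.0660, -4.0236).
Back-substitute: x_2 = -4.0236/2.8920 = -1.3913.
x_1 = (-1.0660 + 3.4112·(-1.3913))/4.6904 = -1.2391.

x = (-1.2391, -1.3913)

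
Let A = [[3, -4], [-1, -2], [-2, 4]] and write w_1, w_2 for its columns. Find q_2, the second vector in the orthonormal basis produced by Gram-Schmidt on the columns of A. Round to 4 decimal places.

q_2 = (-0.0398, -0.9163, 0.3984)

w_1 = (3, -1, -2); ‖w_1‖ = 3.7417, so q_1 = (0.8018, -0.2673, -0.5345).
q_1·w_2 = 0.8018·(-4) + (-0.2673)·(-2) + (-0.5345)·4 = -4.8107.
u_2 = w_2 + 4.8107·q_1 = (-0.1429, -3.2857, 1.4286).
‖u_2‖ = 3.5857, so q_2 = (-0.0398, -0.9163, 0.3984).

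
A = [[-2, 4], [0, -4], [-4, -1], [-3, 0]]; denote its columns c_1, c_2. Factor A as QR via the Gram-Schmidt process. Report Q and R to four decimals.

c_1 = (-2, 0, -4, -3); ‖c_1‖ = 5.3852, so e_1 = (-0.3714, 0.0000, -0.7428, -0.5571).
e_1·c_2 = (-0.3714)·4 + 0.0000·(-4) + (-0.7428)·(-1) + (-0.5571)·0 = -0.7428.
u_2 = c_2 + 0.7428·e_1 = (3.7241, -4.0000, -1.5517, -0.4138).
‖u_2‖ = 5.6963, so e_2 = (0.6538, -0.7022, -0.2724, -0.0726).

Q = [[-0.3714, 0.6538], [0.0000, -0.7022], [-0.7428, -0.2724], [-0.5571, -0.0726]], R = [[5.3852, -0.7428], [0.0000, 5.6963]]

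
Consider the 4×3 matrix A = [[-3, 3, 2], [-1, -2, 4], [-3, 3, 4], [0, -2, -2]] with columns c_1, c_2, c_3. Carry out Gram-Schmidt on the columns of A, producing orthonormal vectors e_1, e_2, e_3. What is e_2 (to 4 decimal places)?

e_2 = (0.1338, -0.8030, 0.1338, -0.5651)

c_1 = (-3, -1, -3, 0); ‖c_1‖ = 4.3589, so e_1 = (-0.6882, -0.2294, -0.6882, 0.0000).
e_1·c_2 = (-0.6882)·3 + (-0.2294)·(-2) + (-0.6882)·3 + 0.0000·(-2) = -3.6707.
u_2 = c_2 + 3.6707·e_1 = (0.4737, -2.8421, 0.4737, -2.0000).
‖u_2‖ = 3.5393, so e_2 = (0.1338, -0.8030, 0.1338, -0.5651).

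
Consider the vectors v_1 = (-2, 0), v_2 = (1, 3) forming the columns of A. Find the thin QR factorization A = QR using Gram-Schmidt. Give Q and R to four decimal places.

v_1 = (-2, 0); ‖v_1‖ = 2.0000, so q_1 = (-1.0000, 0.0000).
q_1·v_2 = (-1.0000)·1 + 0.0000·3 = -1.0000.
u_2 = v_2 + 1.0000·q_1 = (0.0000, 3.0000).
‖u_2‖ = 3.0000, so q_2 = (0.0000, 1.0000).

Q = [[-1.0000, 0.0000], [0.0000, 1.0000]], R = [[2.0000, -1.0000], [0.0000, 3.0000]]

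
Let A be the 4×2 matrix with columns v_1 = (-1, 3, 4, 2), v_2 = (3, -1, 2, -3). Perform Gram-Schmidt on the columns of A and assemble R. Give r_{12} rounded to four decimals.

v_1 = (-1, 3, 4, 2); ‖v_1‖ = 5.4772, so e_1 = (-0.1826, 0.5477, 0.7303, 0.3651).
r_{12} = e_1·v_2 = -0.7303.

r_{12} = -0.7303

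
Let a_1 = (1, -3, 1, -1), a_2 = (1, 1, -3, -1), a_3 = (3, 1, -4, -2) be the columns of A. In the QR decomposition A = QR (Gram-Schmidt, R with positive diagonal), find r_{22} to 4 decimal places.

r_{22} = 3.2660

a_1 = (1, -3, 1, -1); ‖a_1‖ = 3.4641, so q_1 = (0.2887, -0.8660, 0.2887, -0.2887).
q_1·a_2 = 0.2887·1 + (-0.8660)·1 + 0.2887·(-3) + (-0.2887)·(-1) = -1.1547.
u_2 = a_2 + 1.1547·q_1 = (1.3333, 0.0000, -2.6667, -1.3333).
r_{22} = ‖u_2‖ = 3.2660.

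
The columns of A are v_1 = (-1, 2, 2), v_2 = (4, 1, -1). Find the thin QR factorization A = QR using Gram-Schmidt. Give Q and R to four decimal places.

Q = [[-0.3333, 0.8828], [0.6667, 0.4690], [0.6667, -0.0276]], R = [[3.0000, -1.3333], [0.0000, 4.0277]]

q_1 = v_1/‖v_1‖ = (-1, 2, 2)/3.0000 = (-0.3333, 0.6667, 0.6667).
r_{12} = q_1·v_2 = -1.3333.
u_2 = v_2 + 1.3333·q_1 = (3.5556, 1.8889, -0.1111).
‖u_2‖ = 4.0277, so q_2 = (0.8828, 0.4690, -0.0276).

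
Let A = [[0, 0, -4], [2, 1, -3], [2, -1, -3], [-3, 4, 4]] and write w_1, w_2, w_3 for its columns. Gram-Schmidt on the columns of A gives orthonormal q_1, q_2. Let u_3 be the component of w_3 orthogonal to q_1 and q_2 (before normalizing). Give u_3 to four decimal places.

w_1 = (0, 2, 2, -3); ‖w_1‖ = 4.1231, so q_1 = (0.0000, 0.4851, 0.4851, -0.7276).
q_1·w_2 = 0.0000·0 + 0.4851·1 + 0.4851·(-1) + (-0.7276)·4 = -2.9104.
u_2 = w_2 + 2.9104·q_1 = (0.0000, 2.4118, 0.4118, 1.8824).
‖u_2‖ = 3.0870, so q_2 = (0.0000, 0.7813, 0.1334, 0.6098).
q_1·w_3 = 0.0000·(-4) + 0.4851·(-3) + 0.4851·(-3) + (-0.7276)·4 = -5.8209; q_2·w_3 = 0.0000·(-4) + 0.7813·(-3) + 0.1334·(-3) + 0.6098·4 = -0.3049.
u_3 = w_3 + 5.8209·q_1 + 0.3049·q_2 = (-4.0000, 0.0617, -0.1358, -0.0494).

u_3 = (-4.0000, 0.0617, -0.1358, -0.0494)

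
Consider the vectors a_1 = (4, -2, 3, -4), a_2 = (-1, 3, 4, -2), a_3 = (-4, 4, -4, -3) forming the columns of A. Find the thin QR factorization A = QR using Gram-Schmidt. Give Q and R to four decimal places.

a_1 = (4, -2, 3, -4); ‖a_1‖ = 6.7082, so e_1 = (0.5963, -0.2981, 0.4472, -0.5963).
e_1·a_2 = 0.5963·(-1) + (-0.2981)·3 + 0.4472·4 + (-0.5963)·(-2) = 1.4907.
u_2 = a_2 − 1.4907·e_1 = (-1.8889, 3.4444, 3.3333, -1.1111).
‖u_2‖ = 5.2705, so e_2 = (-0.3584, 0.6535, 0.6325, -0.2108).
e_1·a_3 = 0.5963·(-4) + (-0.2981)·4 + 0.4472·(-4) + (-0.5963)·(-3) = -3.5777; e_2·a_3 = (-0.3584)·(-4) + 0.6535·4 + 0.6325·(-4) + (-0.2108)·(-3) = 2.1503.
u_3 = a_3 + 3.5777·e_1 − 2.1503·e_2 = (-1.0960, 1.5280, -3.7600, -4.6800).
‖u_3‖ = 6.2909, so e_3 = (-0.1742, 0.2429, -0.5977, -0.7439).

Q = [[0.5963, -0.3584, -0.1742], [-0.2981, 0.6535, 0.2429], [0.4472, 0.6325, -0.5977], [-0.5963, -0.2108, -0.7439]], R = [[6.7082, 1.4907, -3.5777], [0.0000, 5.2705, 2.1503], [0.0000, 0.0000, 6.2909]]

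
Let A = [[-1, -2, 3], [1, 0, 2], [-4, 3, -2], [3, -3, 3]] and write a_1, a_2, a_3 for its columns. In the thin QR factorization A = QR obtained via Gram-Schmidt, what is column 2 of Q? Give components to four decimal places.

e_1 = a_1/‖a_1‖ = (-1, 1, -4, 3)/5.1962 = (-0.1925, 0.1925, -0.7698, 0.5774).
r_{12} = e_1·a_2 = -3.6566.
u_2 = a_2 + 3.6566·e_1 = (-2.7037, 0.7037, 0.1852, -0.8889).
‖u_2‖ = 2.9376, so e_2 = (-0.9204, 0.2395, 0.0630, -0.3026).

e_2 = (-0.9204, 0.2395, 0.0630, -0.3026)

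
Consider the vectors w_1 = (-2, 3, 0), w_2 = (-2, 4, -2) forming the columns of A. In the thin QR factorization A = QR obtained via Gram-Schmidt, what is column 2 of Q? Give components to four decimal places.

e_2 = (0.2224, 0.1482, -0.9636)

w_1 = (-2, 3, 0); ‖w_1‖ = 3.6056, so e_1 = (-0.5547, 0.8321, 0.0000).
e_1·w_2 = (-0.5547)·(-2) + 0.8321·4 + 0.0000·(-2) = 4.4376.
u_2 = w_2 − 4.4376·e_1 = (0.4615, 0.3077, -2.0000).
‖u_2‖ = 2.0755, so e_2 = (0.2224, 0.1482, -0.9636).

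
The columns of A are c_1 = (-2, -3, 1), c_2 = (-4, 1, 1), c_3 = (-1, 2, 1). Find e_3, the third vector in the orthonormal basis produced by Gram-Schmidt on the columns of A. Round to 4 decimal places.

e_3 = (0.2722, 0.1361, 0.9526)

c_1 = (-2, -3, 1); ‖c_1‖ = 3.7417, so e_1 = (-0.5345, -0.8018, 0.2673).
e_1·c_2 = (-0.5345)·(-4) + (-0.8018)·1 + 0.2673·1 = 1.6036.
u_2 = c_2 − 1.6036·e_1 = (-3.1429, 2.2857, 0.5714).
‖u_2‖ = 3.9279, so e_2 = (-0.8001, 0.5819, 0.1455).
e_1·c_3 = (-0.5345)·(-1) + (-0.8018)·2 + 0.2673·1 = -0.8018; e_2·c_3 = (-0.8001)·(-1) + 0.5819·2 + 0.1455·1 = 2.1094.
u_3 = c_3 + 0.8018·e_1 − 2.1094·e_2 = (0.2593, 0.1296, 0.9074).
‖u_3‖ = 0.9526, so e_3 = (0.2722, 0.1361, 0.9526).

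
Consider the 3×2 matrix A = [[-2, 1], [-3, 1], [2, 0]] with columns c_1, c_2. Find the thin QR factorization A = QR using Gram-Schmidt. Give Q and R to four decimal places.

Q = [[-0.4851, 0.5659], [-0.7276, 0.1617], [0.4851, 0.8085]], R = [[4.1231, -1.2127], [0.0000, 0.7276]]

c_1 = (-2, -3, 2); ‖c_1‖ = 4.1231, so e_1 = (-0.4851, -0.7276, 0.4851).
e_1·c_2 = (-0.4851)·1 + (-0.7276)·1 + 0.4851·0 = -1.2127.
u_2 = c_2 + 1.2127·e_1 = (0.4118, 0.1176, 0.5882).
‖u_2‖ = 0.7276, so e_2 = (0.5659, 0.1617, 0.8085).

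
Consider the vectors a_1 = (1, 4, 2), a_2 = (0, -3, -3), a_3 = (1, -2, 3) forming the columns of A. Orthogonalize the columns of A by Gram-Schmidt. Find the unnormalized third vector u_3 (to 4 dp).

a_1 = (1, 4, 2); ‖a_1‖ = 4.5826, so e_1 = (0.2182, 0.8729, 0.4364).
e_1·a_2 = 0.2182·0 + 0.8729·(-3) + 0.4364·(-3) = -3.9279.
u_2 = a_2 + 3.9279·e_1 = (0.8571, 0.4286, -1.2857).
‖u_2‖ = 1.6036, so e_2 = (0.5345, 0.2673, -0.8018).
e_1·a_3 = 0.2182·1 + 0.8729·(-2) + 0.4364·3 = -0.2182; e_2·a_3 = 0.5345·1 + 0.2673·(-2) + (-0.8018)·3 = -2.4054.
u_3 = a_3 + 0.2182·e_1 + 2.4054·e_2 = (2.3333, -1.1667, 1.1667).

u_3 = (2.3333, -1.1667, 1.1667)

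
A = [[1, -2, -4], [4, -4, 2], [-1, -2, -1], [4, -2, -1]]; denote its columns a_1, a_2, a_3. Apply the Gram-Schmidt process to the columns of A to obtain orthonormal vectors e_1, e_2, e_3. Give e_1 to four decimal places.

a_1 = (1, 4, -1, 4); ‖a_1‖ = 5.8310, so e_1 = (0.1715, 0.6860, -0.1715, 0.6860).

e_1 = (0.1715, 0.6860, -0.1715, 0.6860)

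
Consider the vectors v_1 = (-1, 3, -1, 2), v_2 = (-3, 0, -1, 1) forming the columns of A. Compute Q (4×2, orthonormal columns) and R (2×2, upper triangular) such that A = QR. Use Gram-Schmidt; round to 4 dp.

Q = [[-0.2582, -0.8866], [0.7746, -0.4092], [-0.2582, -0.2046], [0.5164, 0.0682]], R = [[3.8730, 1.5492], [0.0000, 2.9326]]

q_1 = v_1/‖v_1‖ = (-1, 3, -1, 2)/3.8730 = (-0.2582, 0.7746, -0.2582, 0.5164).
r_{12} = q_1·v_2 = 1.5492.
u_2 = v_2 − 1.5492·q_1 = (-2.6000, -1.2000, -0.6000, 0.2000).
‖u_2‖ = 2.9326, so q_2 = (-0.8866, -0.4092, -0.2046, 0.0682).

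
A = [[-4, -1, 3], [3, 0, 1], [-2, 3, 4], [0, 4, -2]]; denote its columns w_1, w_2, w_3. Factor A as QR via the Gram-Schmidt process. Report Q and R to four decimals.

e_1 = w_1/‖w_1‖ = (-4, 3, -2, 0)/5.3852 = (-0.7428, 0.5571, -0.3714, 0.0000).
r_{12} = e_1·w_2 = -0.3714.
u_2 = w_2 + 0.3714·e_1 = (-1.2759, 0.2069, 2.8621, 4.0000).
‖u_2‖ = 5.0855, so e_2 = (-0.2509, 0.0407, 0.5628, 0.7866).
r_{13} = e_1·w_3 = -3.1568; r_{23} = e_2·w_3 = -0.0339.
u_3 = w_3 + 3.1568·e_1 + 0.0339·e_2 = (0.6467, 2.7600, 2.8467, -1.9733).
‖u_3‖ = 4.4759, so e_3 = (0.1445, 0.6166, 0.6360, -0.4409).

Q = [[-0.7428, -0.2509, 0.1445], [0.5571, 0.0407, 0.6166], [-0.3714, 0.5628, 0.6360], [0.0000, 0.7866, -0.4409]], R = [[5.3852, -0.3714, -3.1568], [0.0000, 5.0855, -0.0339], [0.0000, 0.0000, 4.4759]]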